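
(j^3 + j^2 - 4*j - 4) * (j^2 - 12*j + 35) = j^5 - 11*j^4 + 19*j^3 + 79*j^2 - 92*j - 140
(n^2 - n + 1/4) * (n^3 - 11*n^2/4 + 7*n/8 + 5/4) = n^5 - 15*n^4/4 + 31*n^3/8 - 5*n^2/16 - 33*n/32 + 5/16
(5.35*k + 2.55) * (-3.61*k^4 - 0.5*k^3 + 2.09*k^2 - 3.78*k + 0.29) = -19.3135*k^5 - 11.8805*k^4 + 9.9065*k^3 - 14.8935*k^2 - 8.0875*k + 0.7395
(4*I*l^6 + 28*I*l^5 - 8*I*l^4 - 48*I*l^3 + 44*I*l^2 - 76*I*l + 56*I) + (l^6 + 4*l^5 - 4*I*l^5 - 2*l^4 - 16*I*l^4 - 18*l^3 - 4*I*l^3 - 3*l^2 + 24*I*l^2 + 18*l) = l^6 + 4*I*l^6 + 4*l^5 + 24*I*l^5 - 2*l^4 - 24*I*l^4 - 18*l^3 - 52*I*l^3 - 3*l^2 + 68*I*l^2 + 18*l - 76*I*l + 56*I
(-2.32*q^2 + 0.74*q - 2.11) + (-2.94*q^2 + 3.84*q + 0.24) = -5.26*q^2 + 4.58*q - 1.87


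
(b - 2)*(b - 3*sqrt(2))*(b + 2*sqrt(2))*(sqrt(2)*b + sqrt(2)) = sqrt(2)*b^4 - 2*b^3 - sqrt(2)*b^3 - 14*sqrt(2)*b^2 + 2*b^2 + 4*b + 12*sqrt(2)*b + 24*sqrt(2)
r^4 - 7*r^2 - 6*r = r*(r - 3)*(r + 1)*(r + 2)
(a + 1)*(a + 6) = a^2 + 7*a + 6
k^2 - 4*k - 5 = (k - 5)*(k + 1)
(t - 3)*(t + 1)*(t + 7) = t^3 + 5*t^2 - 17*t - 21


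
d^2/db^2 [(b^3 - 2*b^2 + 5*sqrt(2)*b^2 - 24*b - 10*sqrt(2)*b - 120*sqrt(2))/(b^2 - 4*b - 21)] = 2*(5*b^3 + 10*sqrt(2)*b^3 - 45*sqrt(2)*b^2 + 126*b^2 - 189*b + 810*sqrt(2)*b - 1395*sqrt(2) + 1134)/(b^6 - 12*b^5 - 15*b^4 + 440*b^3 + 315*b^2 - 5292*b - 9261)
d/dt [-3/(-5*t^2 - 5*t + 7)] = 15*(-2*t - 1)/(5*t^2 + 5*t - 7)^2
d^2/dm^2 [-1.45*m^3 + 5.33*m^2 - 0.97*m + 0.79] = 10.66 - 8.7*m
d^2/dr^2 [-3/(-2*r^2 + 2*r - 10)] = 3*(-r^2 + r + (2*r - 1)^2 - 5)/(r^2 - r + 5)^3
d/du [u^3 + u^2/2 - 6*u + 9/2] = 3*u^2 + u - 6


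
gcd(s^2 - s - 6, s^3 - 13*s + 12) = s - 3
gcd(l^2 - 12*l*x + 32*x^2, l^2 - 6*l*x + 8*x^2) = -l + 4*x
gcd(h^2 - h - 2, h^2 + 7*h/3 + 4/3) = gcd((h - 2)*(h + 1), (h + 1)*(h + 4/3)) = h + 1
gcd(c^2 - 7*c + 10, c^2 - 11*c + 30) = c - 5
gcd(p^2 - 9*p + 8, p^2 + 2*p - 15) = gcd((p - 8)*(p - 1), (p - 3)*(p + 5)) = 1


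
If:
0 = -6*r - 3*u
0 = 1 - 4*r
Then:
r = 1/4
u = -1/2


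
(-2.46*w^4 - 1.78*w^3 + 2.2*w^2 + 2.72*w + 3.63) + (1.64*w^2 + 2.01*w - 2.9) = -2.46*w^4 - 1.78*w^3 + 3.84*w^2 + 4.73*w + 0.73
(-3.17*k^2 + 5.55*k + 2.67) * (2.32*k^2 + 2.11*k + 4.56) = -7.3544*k^4 + 6.1873*k^3 + 3.4497*k^2 + 30.9417*k + 12.1752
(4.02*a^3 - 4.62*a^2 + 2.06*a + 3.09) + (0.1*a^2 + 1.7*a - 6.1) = 4.02*a^3 - 4.52*a^2 + 3.76*a - 3.01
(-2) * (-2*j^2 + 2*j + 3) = 4*j^2 - 4*j - 6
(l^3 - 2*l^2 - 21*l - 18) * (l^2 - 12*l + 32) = l^5 - 14*l^4 + 35*l^3 + 170*l^2 - 456*l - 576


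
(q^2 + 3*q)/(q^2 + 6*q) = (q + 3)/(q + 6)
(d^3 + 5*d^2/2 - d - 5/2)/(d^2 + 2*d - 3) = (2*d^2 + 7*d + 5)/(2*(d + 3))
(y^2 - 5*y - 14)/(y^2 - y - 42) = (y + 2)/(y + 6)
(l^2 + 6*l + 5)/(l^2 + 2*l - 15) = (l + 1)/(l - 3)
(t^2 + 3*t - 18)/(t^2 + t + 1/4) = 4*(t^2 + 3*t - 18)/(4*t^2 + 4*t + 1)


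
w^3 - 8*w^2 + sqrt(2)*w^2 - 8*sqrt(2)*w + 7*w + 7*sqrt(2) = (w - 7)*(w - 1)*(w + sqrt(2))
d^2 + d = d*(d + 1)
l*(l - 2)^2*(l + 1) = l^4 - 3*l^3 + 4*l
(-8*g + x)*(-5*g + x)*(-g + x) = -40*g^3 + 53*g^2*x - 14*g*x^2 + x^3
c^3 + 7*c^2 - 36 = (c - 2)*(c + 3)*(c + 6)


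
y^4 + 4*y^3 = y^3*(y + 4)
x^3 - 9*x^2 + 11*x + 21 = (x - 7)*(x - 3)*(x + 1)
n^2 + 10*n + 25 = (n + 5)^2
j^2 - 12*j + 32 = (j - 8)*(j - 4)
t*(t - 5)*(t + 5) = t^3 - 25*t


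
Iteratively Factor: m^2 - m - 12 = (m - 4)*(m + 3)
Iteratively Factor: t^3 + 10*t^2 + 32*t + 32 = (t + 4)*(t^2 + 6*t + 8) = (t + 2)*(t + 4)*(t + 4)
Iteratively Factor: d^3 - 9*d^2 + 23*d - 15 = (d - 5)*(d^2 - 4*d + 3) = (d - 5)*(d - 1)*(d - 3)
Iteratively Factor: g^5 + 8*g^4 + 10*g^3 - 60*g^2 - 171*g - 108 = (g + 4)*(g^4 + 4*g^3 - 6*g^2 - 36*g - 27) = (g + 3)*(g + 4)*(g^3 + g^2 - 9*g - 9) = (g + 1)*(g + 3)*(g + 4)*(g^2 - 9) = (g + 1)*(g + 3)^2*(g + 4)*(g - 3)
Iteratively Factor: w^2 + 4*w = (w)*(w + 4)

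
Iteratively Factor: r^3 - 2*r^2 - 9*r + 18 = (r - 2)*(r^2 - 9) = (r - 2)*(r + 3)*(r - 3)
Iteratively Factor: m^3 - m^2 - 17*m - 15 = (m + 1)*(m^2 - 2*m - 15) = (m + 1)*(m + 3)*(m - 5)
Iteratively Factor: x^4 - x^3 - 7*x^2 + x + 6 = (x + 2)*(x^3 - 3*x^2 - x + 3) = (x - 1)*(x + 2)*(x^2 - 2*x - 3) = (x - 3)*(x - 1)*(x + 2)*(x + 1)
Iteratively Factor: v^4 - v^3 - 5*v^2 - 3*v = (v - 3)*(v^3 + 2*v^2 + v) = (v - 3)*(v + 1)*(v^2 + v) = (v - 3)*(v + 1)^2*(v)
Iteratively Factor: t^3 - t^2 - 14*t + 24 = (t - 3)*(t^2 + 2*t - 8) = (t - 3)*(t - 2)*(t + 4)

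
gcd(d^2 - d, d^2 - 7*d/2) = d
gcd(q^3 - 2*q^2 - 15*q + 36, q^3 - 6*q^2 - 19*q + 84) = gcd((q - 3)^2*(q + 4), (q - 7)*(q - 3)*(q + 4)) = q^2 + q - 12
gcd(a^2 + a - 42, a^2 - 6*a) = a - 6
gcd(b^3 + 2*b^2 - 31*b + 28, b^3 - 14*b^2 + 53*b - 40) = b - 1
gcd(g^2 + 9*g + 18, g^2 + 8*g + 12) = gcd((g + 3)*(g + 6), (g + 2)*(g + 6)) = g + 6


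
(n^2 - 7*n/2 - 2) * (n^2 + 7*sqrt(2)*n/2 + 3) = n^4 - 7*n^3/2 + 7*sqrt(2)*n^3/2 - 49*sqrt(2)*n^2/4 + n^2 - 21*n/2 - 7*sqrt(2)*n - 6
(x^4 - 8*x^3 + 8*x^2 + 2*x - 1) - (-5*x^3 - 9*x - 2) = x^4 - 3*x^3 + 8*x^2 + 11*x + 1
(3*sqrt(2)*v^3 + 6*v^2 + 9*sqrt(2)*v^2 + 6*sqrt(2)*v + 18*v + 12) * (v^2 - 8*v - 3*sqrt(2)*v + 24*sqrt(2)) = 3*sqrt(2)*v^5 - 15*sqrt(2)*v^4 - 12*v^4 - 84*sqrt(2)*v^3 + 60*v^3 + 42*sqrt(2)*v^2 + 264*v^2 + 192*v + 396*sqrt(2)*v + 288*sqrt(2)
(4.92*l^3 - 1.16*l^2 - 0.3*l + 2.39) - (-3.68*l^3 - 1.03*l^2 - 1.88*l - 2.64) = 8.6*l^3 - 0.13*l^2 + 1.58*l + 5.03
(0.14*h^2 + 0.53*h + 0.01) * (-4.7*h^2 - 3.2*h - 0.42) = -0.658*h^4 - 2.939*h^3 - 1.8018*h^2 - 0.2546*h - 0.0042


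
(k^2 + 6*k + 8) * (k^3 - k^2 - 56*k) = k^5 + 5*k^4 - 54*k^3 - 344*k^2 - 448*k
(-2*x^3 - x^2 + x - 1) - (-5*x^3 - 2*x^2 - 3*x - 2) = 3*x^3 + x^2 + 4*x + 1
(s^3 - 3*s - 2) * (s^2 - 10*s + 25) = s^5 - 10*s^4 + 22*s^3 + 28*s^2 - 55*s - 50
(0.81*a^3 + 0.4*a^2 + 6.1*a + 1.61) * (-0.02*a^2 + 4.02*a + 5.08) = -0.0162*a^5 + 3.2482*a^4 + 5.6008*a^3 + 26.5218*a^2 + 37.4602*a + 8.1788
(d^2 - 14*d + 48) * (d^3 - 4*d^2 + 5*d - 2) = d^5 - 18*d^4 + 109*d^3 - 264*d^2 + 268*d - 96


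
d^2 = d^2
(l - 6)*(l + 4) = l^2 - 2*l - 24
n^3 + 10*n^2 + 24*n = n*(n + 4)*(n + 6)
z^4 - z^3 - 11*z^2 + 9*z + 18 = (z - 3)*(z - 2)*(z + 1)*(z + 3)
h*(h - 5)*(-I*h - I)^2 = -h^4 + 3*h^3 + 9*h^2 + 5*h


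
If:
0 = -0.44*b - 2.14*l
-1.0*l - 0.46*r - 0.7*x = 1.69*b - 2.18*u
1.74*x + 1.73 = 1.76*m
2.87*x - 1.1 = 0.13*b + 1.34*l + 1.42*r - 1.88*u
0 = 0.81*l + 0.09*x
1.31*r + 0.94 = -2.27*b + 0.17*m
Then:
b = 0.05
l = -0.01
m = 1.08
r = -0.67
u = -0.07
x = 0.10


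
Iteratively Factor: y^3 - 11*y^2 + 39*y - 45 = (y - 3)*(y^2 - 8*y + 15) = (y - 3)^2*(y - 5)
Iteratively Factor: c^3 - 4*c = (c)*(c^2 - 4) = c*(c - 2)*(c + 2)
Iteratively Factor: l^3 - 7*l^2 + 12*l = (l - 4)*(l^2 - 3*l) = (l - 4)*(l - 3)*(l)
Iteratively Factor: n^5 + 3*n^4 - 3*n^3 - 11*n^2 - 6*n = (n + 1)*(n^4 + 2*n^3 - 5*n^2 - 6*n) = (n + 1)^2*(n^3 + n^2 - 6*n) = n*(n + 1)^2*(n^2 + n - 6) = n*(n - 2)*(n + 1)^2*(n + 3)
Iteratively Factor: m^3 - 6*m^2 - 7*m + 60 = (m + 3)*(m^2 - 9*m + 20) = (m - 4)*(m + 3)*(m - 5)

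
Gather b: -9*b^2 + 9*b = -9*b^2 + 9*b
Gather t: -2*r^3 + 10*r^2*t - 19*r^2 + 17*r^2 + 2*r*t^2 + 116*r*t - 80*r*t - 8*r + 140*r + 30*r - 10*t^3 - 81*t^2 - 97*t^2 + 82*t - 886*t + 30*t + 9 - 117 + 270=-2*r^3 - 2*r^2 + 162*r - 10*t^3 + t^2*(2*r - 178) + t*(10*r^2 + 36*r - 774) + 162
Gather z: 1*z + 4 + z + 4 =2*z + 8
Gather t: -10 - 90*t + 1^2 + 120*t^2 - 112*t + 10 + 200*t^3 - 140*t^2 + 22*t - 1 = 200*t^3 - 20*t^2 - 180*t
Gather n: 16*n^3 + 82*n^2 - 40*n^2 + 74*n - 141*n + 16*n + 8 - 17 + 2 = 16*n^3 + 42*n^2 - 51*n - 7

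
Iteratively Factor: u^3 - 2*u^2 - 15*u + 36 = (u - 3)*(u^2 + u - 12) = (u - 3)*(u + 4)*(u - 3)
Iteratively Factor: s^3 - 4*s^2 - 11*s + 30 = (s + 3)*(s^2 - 7*s + 10) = (s - 5)*(s + 3)*(s - 2)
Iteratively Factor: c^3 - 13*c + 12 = (c + 4)*(c^2 - 4*c + 3) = (c - 1)*(c + 4)*(c - 3)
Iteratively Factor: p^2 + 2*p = (p + 2)*(p)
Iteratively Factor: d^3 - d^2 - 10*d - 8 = (d + 2)*(d^2 - 3*d - 4) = (d - 4)*(d + 2)*(d + 1)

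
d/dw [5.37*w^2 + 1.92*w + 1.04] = 10.74*w + 1.92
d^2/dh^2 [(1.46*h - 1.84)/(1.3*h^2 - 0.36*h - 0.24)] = ((5.8352 - 11.388*h)*(-1.3*h^2 + 0.36*h + 0.24) - (1.46*h - 1.84)*(2.6*h - 0.36)*(5.2*h - 0.72))/(-1.3*h^2 + 0.36*h + 0.24)^3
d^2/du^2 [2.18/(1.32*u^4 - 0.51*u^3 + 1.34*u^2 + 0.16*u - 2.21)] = ((-34.5312*u^2 + 6.6708*u - 5.8424)*(1.32*u^4 - 0.51*u^3 + 1.34*u^2 + 0.16*u - 2.21) + 2.18*(5.28*u^3 - 1.53*u^2 + 2.68*u + 0.16)*(10.56*u^3 - 3.06*u^2 + 5.36*u + 0.32))/(1.32*u^4 - 0.51*u^3 + 1.34*u^2 + 0.16*u - 2.21)^3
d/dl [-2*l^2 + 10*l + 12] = 10 - 4*l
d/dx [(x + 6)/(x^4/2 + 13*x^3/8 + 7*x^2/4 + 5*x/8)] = 16*(-6*x^3 - 55*x^2 - 69*x - 15)/(x^2*(16*x^5 + 88*x^4 + 193*x^3 + 211*x^2 + 115*x + 25))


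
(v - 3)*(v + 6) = v^2 + 3*v - 18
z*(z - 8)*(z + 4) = z^3 - 4*z^2 - 32*z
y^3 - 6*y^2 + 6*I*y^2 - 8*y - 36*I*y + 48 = (y - 6)*(y + 2*I)*(y + 4*I)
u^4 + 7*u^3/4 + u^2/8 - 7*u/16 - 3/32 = (u - 1/2)*(u + 1/4)*(u + 1/2)*(u + 3/2)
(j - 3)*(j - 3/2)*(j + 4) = j^3 - j^2/2 - 27*j/2 + 18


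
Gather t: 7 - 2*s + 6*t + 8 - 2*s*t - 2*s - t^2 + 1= -4*s - t^2 + t*(6 - 2*s) + 16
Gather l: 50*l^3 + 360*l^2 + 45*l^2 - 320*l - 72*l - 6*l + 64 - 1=50*l^3 + 405*l^2 - 398*l + 63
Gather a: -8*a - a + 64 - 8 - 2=54 - 9*a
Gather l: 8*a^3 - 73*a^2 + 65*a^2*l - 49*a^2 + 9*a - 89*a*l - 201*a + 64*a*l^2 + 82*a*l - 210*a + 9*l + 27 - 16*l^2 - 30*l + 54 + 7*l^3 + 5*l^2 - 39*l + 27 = 8*a^3 - 122*a^2 - 402*a + 7*l^3 + l^2*(64*a - 11) + l*(65*a^2 - 7*a - 60) + 108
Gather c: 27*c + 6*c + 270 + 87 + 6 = 33*c + 363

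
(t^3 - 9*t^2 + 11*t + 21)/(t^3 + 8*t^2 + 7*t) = (t^2 - 10*t + 21)/(t*(t + 7))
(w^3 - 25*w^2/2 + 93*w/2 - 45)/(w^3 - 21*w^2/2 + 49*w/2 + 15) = (2*w - 3)/(2*w + 1)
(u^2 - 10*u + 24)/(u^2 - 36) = (u - 4)/(u + 6)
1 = 1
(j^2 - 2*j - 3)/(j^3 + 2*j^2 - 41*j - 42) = (j - 3)/(j^2 + j - 42)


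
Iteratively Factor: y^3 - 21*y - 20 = (y + 4)*(y^2 - 4*y - 5) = (y - 5)*(y + 4)*(y + 1)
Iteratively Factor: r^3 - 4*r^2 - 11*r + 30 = (r + 3)*(r^2 - 7*r + 10) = (r - 5)*(r + 3)*(r - 2)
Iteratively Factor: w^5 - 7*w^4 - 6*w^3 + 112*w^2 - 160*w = (w - 5)*(w^4 - 2*w^3 - 16*w^2 + 32*w) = w*(w - 5)*(w^3 - 2*w^2 - 16*w + 32) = w*(w - 5)*(w - 2)*(w^2 - 16) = w*(w - 5)*(w - 4)*(w - 2)*(w + 4)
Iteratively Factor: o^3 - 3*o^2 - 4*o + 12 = (o - 2)*(o^2 - o - 6) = (o - 2)*(o + 2)*(o - 3)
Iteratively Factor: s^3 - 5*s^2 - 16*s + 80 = (s - 5)*(s^2 - 16) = (s - 5)*(s - 4)*(s + 4)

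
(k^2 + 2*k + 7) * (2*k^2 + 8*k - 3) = 2*k^4 + 12*k^3 + 27*k^2 + 50*k - 21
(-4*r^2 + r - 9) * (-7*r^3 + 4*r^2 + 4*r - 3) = 28*r^5 - 23*r^4 + 51*r^3 - 20*r^2 - 39*r + 27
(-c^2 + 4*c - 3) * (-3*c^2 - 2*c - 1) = 3*c^4 - 10*c^3 + 2*c^2 + 2*c + 3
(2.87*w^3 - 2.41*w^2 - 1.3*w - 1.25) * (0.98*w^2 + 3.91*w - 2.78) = 2.8126*w^5 + 8.8599*w^4 - 18.6757*w^3 + 0.391799999999999*w^2 - 1.2735*w + 3.475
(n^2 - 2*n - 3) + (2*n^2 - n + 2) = 3*n^2 - 3*n - 1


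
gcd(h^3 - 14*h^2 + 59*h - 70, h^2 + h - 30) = h - 5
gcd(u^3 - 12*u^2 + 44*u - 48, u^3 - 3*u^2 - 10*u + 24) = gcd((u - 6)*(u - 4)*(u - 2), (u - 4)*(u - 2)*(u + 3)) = u^2 - 6*u + 8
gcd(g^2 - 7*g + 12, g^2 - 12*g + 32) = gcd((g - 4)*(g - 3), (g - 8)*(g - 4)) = g - 4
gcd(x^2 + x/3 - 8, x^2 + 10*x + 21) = x + 3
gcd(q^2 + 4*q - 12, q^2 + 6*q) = q + 6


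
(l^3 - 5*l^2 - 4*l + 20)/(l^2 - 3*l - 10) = l - 2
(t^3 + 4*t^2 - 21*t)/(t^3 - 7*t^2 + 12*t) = (t + 7)/(t - 4)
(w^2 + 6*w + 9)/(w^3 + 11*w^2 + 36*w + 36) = (w + 3)/(w^2 + 8*w + 12)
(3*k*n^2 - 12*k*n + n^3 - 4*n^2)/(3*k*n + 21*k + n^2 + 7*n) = n*(n - 4)/(n + 7)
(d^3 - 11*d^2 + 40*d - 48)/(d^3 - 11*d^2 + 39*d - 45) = (d^2 - 8*d + 16)/(d^2 - 8*d + 15)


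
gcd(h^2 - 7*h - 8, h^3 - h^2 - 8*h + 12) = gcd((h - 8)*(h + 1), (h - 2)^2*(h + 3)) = 1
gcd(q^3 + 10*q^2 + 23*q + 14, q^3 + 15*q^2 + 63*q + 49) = q^2 + 8*q + 7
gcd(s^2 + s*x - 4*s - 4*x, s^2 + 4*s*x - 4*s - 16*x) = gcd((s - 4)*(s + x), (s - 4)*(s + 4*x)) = s - 4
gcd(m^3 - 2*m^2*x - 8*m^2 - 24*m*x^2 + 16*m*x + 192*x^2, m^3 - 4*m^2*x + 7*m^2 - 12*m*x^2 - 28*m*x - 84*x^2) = -m + 6*x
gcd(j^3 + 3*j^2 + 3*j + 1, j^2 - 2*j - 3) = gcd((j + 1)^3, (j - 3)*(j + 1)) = j + 1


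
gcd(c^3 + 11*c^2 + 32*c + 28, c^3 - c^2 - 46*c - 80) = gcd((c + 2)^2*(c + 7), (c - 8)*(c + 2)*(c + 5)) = c + 2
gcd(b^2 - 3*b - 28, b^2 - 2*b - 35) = b - 7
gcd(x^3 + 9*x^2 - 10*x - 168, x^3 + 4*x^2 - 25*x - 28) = x^2 + 3*x - 28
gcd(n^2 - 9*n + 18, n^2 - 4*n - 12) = n - 6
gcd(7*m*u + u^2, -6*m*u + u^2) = u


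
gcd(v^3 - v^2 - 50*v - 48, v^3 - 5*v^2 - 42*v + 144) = v^2 - 2*v - 48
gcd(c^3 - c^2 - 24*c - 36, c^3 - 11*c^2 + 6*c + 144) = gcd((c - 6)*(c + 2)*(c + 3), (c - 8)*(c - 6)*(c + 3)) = c^2 - 3*c - 18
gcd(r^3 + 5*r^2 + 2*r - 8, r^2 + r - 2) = r^2 + r - 2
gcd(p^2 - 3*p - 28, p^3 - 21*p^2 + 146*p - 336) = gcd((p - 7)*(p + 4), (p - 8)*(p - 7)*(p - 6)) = p - 7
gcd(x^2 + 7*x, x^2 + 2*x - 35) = x + 7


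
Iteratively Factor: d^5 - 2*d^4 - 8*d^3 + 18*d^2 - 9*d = (d - 1)*(d^4 - d^3 - 9*d^2 + 9*d) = (d - 3)*(d - 1)*(d^3 + 2*d^2 - 3*d) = (d - 3)*(d - 1)*(d + 3)*(d^2 - d) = d*(d - 3)*(d - 1)*(d + 3)*(d - 1)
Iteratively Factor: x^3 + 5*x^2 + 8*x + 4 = (x + 2)*(x^2 + 3*x + 2) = (x + 2)^2*(x + 1)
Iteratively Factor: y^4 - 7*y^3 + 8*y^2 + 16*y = (y)*(y^3 - 7*y^2 + 8*y + 16) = y*(y - 4)*(y^2 - 3*y - 4) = y*(y - 4)^2*(y + 1)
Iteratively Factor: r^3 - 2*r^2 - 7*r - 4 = (r + 1)*(r^2 - 3*r - 4) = (r - 4)*(r + 1)*(r + 1)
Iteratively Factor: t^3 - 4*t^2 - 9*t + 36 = (t - 3)*(t^2 - t - 12) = (t - 3)*(t + 3)*(t - 4)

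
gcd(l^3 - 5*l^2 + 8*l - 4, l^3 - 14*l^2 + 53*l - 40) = l - 1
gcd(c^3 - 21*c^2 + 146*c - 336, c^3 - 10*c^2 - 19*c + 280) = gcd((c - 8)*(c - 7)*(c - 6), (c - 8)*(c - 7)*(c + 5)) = c^2 - 15*c + 56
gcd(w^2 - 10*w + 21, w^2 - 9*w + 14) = w - 7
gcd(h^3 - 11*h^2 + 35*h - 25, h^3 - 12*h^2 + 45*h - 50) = h^2 - 10*h + 25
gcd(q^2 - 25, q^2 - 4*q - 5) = q - 5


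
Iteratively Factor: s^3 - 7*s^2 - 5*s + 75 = (s + 3)*(s^2 - 10*s + 25) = (s - 5)*(s + 3)*(s - 5)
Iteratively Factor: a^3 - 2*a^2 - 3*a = (a + 1)*(a^2 - 3*a) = (a - 3)*(a + 1)*(a)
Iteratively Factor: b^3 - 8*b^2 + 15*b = (b - 3)*(b^2 - 5*b) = b*(b - 3)*(b - 5)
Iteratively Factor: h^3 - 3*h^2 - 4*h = (h + 1)*(h^2 - 4*h) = h*(h + 1)*(h - 4)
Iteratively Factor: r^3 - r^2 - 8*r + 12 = (r + 3)*(r^2 - 4*r + 4) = (r - 2)*(r + 3)*(r - 2)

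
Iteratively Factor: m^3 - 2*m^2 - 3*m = (m - 3)*(m^2 + m) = (m - 3)*(m + 1)*(m)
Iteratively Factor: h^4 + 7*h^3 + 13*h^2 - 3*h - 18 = (h + 2)*(h^3 + 5*h^2 + 3*h - 9) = (h - 1)*(h + 2)*(h^2 + 6*h + 9) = (h - 1)*(h + 2)*(h + 3)*(h + 3)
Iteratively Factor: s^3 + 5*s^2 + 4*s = (s + 1)*(s^2 + 4*s) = s*(s + 1)*(s + 4)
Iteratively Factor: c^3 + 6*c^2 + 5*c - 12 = (c + 3)*(c^2 + 3*c - 4) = (c - 1)*(c + 3)*(c + 4)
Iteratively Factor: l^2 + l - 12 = (l - 3)*(l + 4)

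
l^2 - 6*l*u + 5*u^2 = (l - 5*u)*(l - u)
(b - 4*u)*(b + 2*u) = b^2 - 2*b*u - 8*u^2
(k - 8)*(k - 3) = k^2 - 11*k + 24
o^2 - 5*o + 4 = (o - 4)*(o - 1)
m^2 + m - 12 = (m - 3)*(m + 4)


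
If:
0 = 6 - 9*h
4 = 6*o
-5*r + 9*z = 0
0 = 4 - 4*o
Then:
No Solution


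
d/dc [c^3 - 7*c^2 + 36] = c*(3*c - 14)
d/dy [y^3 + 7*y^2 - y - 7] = 3*y^2 + 14*y - 1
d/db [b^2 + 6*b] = 2*b + 6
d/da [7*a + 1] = 7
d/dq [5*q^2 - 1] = 10*q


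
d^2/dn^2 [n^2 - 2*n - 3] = 2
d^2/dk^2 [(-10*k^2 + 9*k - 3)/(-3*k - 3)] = 44/(3*(k^3 + 3*k^2 + 3*k + 1))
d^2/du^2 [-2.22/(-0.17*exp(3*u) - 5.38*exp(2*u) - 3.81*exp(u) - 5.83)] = (2.22*(0.51*exp(2*u) + 10.76*exp(u) + 3.81)*(1.02*exp(2*u) + 21.52*exp(u) + 7.62)*exp(u) - (3.3966*exp(2*u) + 47.7744*exp(u) + 8.4582)*(0.17*exp(3*u) + 5.38*exp(2*u) + 3.81*exp(u) + 5.83))*exp(u)/(0.17*exp(3*u) + 5.38*exp(2*u) + 3.81*exp(u) + 5.83)^3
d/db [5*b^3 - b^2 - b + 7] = 15*b^2 - 2*b - 1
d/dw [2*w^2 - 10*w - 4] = 4*w - 10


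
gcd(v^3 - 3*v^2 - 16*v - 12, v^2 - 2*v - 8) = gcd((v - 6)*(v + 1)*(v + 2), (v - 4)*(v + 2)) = v + 2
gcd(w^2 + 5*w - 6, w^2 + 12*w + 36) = w + 6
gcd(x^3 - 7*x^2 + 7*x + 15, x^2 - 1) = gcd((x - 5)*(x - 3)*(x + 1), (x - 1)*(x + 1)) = x + 1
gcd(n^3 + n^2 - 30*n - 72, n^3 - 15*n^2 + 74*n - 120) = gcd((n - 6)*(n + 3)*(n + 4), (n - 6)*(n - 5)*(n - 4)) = n - 6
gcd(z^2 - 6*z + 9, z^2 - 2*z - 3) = z - 3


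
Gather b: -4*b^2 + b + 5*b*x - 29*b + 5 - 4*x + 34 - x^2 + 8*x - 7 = -4*b^2 + b*(5*x - 28) - x^2 + 4*x + 32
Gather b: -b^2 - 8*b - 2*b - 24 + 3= -b^2 - 10*b - 21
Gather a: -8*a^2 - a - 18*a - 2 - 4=-8*a^2 - 19*a - 6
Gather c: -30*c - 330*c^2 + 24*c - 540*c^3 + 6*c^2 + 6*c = -540*c^3 - 324*c^2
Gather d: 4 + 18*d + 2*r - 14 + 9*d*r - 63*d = d*(9*r - 45) + 2*r - 10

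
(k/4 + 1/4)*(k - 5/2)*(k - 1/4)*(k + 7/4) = k^4/4 - 83*k^2/64 - 99*k/128 + 35/128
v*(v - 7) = v^2 - 7*v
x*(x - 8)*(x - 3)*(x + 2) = x^4 - 9*x^3 + 2*x^2 + 48*x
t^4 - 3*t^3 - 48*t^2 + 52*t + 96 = (t - 8)*(t - 2)*(t + 1)*(t + 6)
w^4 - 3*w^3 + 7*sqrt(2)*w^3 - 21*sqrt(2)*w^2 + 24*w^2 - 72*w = w*(w - 3)*(w + 3*sqrt(2))*(w + 4*sqrt(2))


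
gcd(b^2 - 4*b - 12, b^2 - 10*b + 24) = b - 6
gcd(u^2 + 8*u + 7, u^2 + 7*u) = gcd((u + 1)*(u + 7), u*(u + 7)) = u + 7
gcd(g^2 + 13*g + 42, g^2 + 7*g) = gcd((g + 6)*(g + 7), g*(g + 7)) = g + 7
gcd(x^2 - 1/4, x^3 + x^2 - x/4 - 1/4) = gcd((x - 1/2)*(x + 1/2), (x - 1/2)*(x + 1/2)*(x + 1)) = x^2 - 1/4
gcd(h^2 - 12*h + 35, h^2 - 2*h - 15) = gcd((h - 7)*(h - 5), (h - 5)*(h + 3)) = h - 5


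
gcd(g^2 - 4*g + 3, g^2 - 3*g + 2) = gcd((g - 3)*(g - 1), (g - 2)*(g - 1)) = g - 1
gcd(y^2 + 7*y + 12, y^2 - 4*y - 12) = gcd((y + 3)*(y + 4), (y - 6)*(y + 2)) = 1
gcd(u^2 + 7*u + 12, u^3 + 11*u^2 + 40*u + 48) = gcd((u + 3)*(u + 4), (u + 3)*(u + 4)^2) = u^2 + 7*u + 12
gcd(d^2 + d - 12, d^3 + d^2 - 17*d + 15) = d - 3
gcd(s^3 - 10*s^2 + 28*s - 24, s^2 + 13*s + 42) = 1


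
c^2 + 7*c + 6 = (c + 1)*(c + 6)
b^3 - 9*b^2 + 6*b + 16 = (b - 8)*(b - 2)*(b + 1)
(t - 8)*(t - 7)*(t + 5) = t^3 - 10*t^2 - 19*t + 280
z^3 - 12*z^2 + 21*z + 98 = (z - 7)^2*(z + 2)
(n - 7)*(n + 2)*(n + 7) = n^3 + 2*n^2 - 49*n - 98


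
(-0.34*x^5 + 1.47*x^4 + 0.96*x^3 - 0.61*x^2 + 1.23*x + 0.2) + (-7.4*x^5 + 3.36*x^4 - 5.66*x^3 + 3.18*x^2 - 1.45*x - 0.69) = -7.74*x^5 + 4.83*x^4 - 4.7*x^3 + 2.57*x^2 - 0.22*x - 0.49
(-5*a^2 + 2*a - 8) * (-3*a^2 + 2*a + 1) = 15*a^4 - 16*a^3 + 23*a^2 - 14*a - 8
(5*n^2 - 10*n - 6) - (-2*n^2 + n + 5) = 7*n^2 - 11*n - 11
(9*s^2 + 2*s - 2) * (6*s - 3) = 54*s^3 - 15*s^2 - 18*s + 6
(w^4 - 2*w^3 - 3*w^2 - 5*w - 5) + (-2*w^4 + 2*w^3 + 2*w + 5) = -w^4 - 3*w^2 - 3*w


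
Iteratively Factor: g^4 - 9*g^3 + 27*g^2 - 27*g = (g)*(g^3 - 9*g^2 + 27*g - 27) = g*(g - 3)*(g^2 - 6*g + 9) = g*(g - 3)^2*(g - 3)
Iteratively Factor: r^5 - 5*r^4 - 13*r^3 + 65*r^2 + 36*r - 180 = (r + 3)*(r^4 - 8*r^3 + 11*r^2 + 32*r - 60) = (r - 5)*(r + 3)*(r^3 - 3*r^2 - 4*r + 12) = (r - 5)*(r - 2)*(r + 3)*(r^2 - r - 6) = (r - 5)*(r - 2)*(r + 2)*(r + 3)*(r - 3)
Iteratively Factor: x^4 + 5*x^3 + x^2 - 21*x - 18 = (x + 1)*(x^3 + 4*x^2 - 3*x - 18) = (x + 1)*(x + 3)*(x^2 + x - 6) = (x + 1)*(x + 3)^2*(x - 2)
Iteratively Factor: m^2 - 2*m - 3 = (m + 1)*(m - 3)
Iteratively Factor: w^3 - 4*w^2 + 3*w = (w - 1)*(w^2 - 3*w) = (w - 3)*(w - 1)*(w)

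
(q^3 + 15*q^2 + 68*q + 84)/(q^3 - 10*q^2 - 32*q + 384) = (q^2 + 9*q + 14)/(q^2 - 16*q + 64)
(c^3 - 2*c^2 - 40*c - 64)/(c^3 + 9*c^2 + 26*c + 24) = (c - 8)/(c + 3)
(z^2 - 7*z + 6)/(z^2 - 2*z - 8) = (-z^2 + 7*z - 6)/(-z^2 + 2*z + 8)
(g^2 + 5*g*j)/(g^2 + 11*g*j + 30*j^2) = g/(g + 6*j)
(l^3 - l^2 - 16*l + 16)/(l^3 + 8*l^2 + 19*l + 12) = (l^2 - 5*l + 4)/(l^2 + 4*l + 3)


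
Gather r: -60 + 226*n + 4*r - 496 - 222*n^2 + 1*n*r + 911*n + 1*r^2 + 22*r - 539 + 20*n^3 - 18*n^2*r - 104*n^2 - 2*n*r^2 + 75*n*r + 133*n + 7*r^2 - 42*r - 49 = 20*n^3 - 326*n^2 + 1270*n + r^2*(8 - 2*n) + r*(-18*n^2 + 76*n - 16) - 1144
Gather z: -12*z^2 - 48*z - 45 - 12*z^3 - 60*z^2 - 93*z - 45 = -12*z^3 - 72*z^2 - 141*z - 90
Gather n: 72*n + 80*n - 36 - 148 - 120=152*n - 304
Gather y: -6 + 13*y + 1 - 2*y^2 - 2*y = -2*y^2 + 11*y - 5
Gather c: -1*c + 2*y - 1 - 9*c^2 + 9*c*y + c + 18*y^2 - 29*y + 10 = -9*c^2 + 9*c*y + 18*y^2 - 27*y + 9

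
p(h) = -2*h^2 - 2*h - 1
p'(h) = -4*h - 2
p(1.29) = -6.91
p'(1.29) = -7.16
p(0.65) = -3.14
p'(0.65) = -4.60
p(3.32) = -29.68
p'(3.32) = -15.28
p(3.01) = -25.14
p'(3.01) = -14.04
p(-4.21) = -28.03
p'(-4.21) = 14.84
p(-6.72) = -77.88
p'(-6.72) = 24.88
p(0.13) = -1.29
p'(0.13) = -2.52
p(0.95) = -4.70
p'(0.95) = -5.80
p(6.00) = -85.00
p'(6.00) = -26.00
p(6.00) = -85.00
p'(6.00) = -26.00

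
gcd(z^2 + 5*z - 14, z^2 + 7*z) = z + 7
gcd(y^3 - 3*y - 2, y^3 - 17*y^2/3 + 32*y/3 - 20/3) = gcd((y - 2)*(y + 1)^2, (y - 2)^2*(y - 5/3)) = y - 2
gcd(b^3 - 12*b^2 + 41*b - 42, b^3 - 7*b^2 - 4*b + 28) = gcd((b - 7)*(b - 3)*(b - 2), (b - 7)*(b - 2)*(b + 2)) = b^2 - 9*b + 14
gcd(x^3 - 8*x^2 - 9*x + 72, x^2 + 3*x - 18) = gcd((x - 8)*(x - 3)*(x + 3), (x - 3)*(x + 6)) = x - 3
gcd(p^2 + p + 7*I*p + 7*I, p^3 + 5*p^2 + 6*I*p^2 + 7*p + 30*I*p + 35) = p + 7*I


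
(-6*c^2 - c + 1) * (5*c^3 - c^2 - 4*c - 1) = -30*c^5 + c^4 + 30*c^3 + 9*c^2 - 3*c - 1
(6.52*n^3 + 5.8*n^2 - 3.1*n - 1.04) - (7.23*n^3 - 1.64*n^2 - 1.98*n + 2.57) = -0.710000000000001*n^3 + 7.44*n^2 - 1.12*n - 3.61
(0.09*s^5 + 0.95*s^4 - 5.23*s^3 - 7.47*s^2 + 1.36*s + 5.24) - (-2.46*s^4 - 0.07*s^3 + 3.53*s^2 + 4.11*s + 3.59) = 0.09*s^5 + 3.41*s^4 - 5.16*s^3 - 11.0*s^2 - 2.75*s + 1.65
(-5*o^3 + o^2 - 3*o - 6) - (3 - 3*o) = -5*o^3 + o^2 - 9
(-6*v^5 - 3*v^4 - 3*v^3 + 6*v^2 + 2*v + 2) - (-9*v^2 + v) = -6*v^5 - 3*v^4 - 3*v^3 + 15*v^2 + v + 2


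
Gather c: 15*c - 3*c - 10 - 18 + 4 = 12*c - 24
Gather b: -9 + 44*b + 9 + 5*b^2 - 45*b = 5*b^2 - b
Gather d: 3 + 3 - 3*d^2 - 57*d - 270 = -3*d^2 - 57*d - 264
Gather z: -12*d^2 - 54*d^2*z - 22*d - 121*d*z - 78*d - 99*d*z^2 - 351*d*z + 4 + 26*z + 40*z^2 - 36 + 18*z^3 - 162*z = -12*d^2 - 100*d + 18*z^3 + z^2*(40 - 99*d) + z*(-54*d^2 - 472*d - 136) - 32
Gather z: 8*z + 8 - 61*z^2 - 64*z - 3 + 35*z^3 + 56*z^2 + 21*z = 35*z^3 - 5*z^2 - 35*z + 5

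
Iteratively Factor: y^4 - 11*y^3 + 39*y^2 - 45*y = (y)*(y^3 - 11*y^2 + 39*y - 45) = y*(y - 3)*(y^2 - 8*y + 15) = y*(y - 5)*(y - 3)*(y - 3)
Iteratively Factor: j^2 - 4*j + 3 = (j - 1)*(j - 3)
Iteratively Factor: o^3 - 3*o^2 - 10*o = (o)*(o^2 - 3*o - 10) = o*(o - 5)*(o + 2)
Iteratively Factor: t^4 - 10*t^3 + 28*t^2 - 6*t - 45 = (t + 1)*(t^3 - 11*t^2 + 39*t - 45) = (t - 5)*(t + 1)*(t^2 - 6*t + 9) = (t - 5)*(t - 3)*(t + 1)*(t - 3)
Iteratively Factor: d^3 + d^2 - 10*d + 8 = (d - 2)*(d^2 + 3*d - 4) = (d - 2)*(d - 1)*(d + 4)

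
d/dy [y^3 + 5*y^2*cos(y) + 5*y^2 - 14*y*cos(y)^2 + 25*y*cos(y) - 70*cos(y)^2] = -5*y^2*sin(y) + 3*y^2 - 25*y*sin(y) + 14*y*sin(2*y) + 10*y*cos(y) + 10*y + 70*sin(2*y) - 14*cos(y)^2 + 25*cos(y)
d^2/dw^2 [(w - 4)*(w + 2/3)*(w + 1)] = 6*w - 14/3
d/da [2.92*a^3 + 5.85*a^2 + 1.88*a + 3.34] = 8.76*a^2 + 11.7*a + 1.88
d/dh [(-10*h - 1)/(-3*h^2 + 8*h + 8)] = 6*(-5*h^2 - h - 12)/(9*h^4 - 48*h^3 + 16*h^2 + 128*h + 64)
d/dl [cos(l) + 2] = -sin(l)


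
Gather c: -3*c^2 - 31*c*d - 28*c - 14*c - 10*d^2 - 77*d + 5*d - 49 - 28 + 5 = -3*c^2 + c*(-31*d - 42) - 10*d^2 - 72*d - 72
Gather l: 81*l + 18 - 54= 81*l - 36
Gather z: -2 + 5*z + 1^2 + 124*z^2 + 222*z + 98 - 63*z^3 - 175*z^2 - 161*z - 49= -63*z^3 - 51*z^2 + 66*z + 48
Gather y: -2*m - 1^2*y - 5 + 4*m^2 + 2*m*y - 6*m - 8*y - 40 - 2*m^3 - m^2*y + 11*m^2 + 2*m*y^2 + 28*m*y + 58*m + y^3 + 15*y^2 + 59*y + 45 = -2*m^3 + 15*m^2 + 50*m + y^3 + y^2*(2*m + 15) + y*(-m^2 + 30*m + 50)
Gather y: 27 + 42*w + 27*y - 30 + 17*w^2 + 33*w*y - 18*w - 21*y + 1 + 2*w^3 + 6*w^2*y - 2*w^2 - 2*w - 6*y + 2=2*w^3 + 15*w^2 + 22*w + y*(6*w^2 + 33*w)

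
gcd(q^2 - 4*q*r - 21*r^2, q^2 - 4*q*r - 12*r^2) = 1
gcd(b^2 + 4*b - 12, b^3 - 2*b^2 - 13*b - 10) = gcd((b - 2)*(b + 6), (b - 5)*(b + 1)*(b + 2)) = 1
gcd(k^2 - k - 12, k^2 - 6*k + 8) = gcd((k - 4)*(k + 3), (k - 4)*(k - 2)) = k - 4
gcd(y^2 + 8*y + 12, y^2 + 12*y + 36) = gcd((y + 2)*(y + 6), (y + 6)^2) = y + 6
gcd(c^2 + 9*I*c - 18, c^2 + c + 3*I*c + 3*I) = c + 3*I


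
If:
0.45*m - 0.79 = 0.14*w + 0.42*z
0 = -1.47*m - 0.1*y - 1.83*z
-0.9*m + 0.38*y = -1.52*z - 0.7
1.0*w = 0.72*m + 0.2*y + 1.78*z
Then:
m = 0.85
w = -0.22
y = 3.75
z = -0.89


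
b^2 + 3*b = b*(b + 3)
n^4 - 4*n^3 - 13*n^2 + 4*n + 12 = (n - 6)*(n - 1)*(n + 1)*(n + 2)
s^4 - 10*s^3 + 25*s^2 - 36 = (s - 6)*(s - 3)*(s - 2)*(s + 1)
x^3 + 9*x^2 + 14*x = x*(x + 2)*(x + 7)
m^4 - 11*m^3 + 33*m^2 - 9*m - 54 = (m - 6)*(m - 3)^2*(m + 1)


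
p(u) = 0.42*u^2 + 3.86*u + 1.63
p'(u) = 0.84*u + 3.86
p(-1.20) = -2.40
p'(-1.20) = 2.85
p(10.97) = 94.52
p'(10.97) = 13.07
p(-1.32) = -2.73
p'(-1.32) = 2.75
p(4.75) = 29.44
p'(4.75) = 7.85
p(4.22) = 25.40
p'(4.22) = 7.40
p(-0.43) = 0.05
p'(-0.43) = 3.50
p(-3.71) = -6.91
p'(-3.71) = 0.74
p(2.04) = 11.25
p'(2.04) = 5.57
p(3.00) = 16.99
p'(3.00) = 6.38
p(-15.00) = 38.23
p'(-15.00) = -8.74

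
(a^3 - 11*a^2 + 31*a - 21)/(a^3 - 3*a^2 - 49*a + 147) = (a - 1)/(a + 7)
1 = 1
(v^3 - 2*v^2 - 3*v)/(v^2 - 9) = v*(v + 1)/(v + 3)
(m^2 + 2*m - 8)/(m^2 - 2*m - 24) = (m - 2)/(m - 6)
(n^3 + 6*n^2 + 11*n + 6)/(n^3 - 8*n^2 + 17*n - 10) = (n^3 + 6*n^2 + 11*n + 6)/(n^3 - 8*n^2 + 17*n - 10)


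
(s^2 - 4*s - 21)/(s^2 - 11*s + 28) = (s + 3)/(s - 4)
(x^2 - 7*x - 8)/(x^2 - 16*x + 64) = (x + 1)/(x - 8)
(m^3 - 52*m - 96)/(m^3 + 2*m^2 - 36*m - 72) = (m - 8)/(m - 6)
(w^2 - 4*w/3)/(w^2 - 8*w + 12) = w*(3*w - 4)/(3*(w^2 - 8*w + 12))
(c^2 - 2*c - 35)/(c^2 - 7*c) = (c + 5)/c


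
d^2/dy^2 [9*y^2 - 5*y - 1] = 18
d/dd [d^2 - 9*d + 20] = 2*d - 9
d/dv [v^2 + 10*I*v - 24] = 2*v + 10*I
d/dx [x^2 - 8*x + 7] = 2*x - 8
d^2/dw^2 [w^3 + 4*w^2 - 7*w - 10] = 6*w + 8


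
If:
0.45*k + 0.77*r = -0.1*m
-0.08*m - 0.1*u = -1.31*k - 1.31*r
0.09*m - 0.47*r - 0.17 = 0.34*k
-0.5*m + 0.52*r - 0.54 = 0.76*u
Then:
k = 0.25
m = 1.23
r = -0.31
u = -1.73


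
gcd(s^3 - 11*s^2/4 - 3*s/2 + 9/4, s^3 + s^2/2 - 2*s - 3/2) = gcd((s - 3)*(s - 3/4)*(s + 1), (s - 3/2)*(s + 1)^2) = s + 1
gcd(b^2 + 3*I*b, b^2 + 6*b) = b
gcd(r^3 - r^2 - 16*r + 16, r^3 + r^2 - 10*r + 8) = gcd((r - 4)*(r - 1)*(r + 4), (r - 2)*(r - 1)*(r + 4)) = r^2 + 3*r - 4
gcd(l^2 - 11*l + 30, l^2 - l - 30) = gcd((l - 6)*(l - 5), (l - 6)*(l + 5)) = l - 6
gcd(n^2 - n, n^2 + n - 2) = n - 1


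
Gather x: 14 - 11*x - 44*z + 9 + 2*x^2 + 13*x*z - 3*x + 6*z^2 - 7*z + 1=2*x^2 + x*(13*z - 14) + 6*z^2 - 51*z + 24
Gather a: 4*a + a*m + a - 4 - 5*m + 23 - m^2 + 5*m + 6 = a*(m + 5) - m^2 + 25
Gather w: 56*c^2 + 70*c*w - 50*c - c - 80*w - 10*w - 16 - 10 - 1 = 56*c^2 - 51*c + w*(70*c - 90) - 27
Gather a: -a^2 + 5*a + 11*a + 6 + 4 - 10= -a^2 + 16*a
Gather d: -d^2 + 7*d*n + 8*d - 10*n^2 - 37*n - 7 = -d^2 + d*(7*n + 8) - 10*n^2 - 37*n - 7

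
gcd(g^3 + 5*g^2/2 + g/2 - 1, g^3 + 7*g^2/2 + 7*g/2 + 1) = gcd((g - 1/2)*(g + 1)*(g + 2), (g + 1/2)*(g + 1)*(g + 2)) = g^2 + 3*g + 2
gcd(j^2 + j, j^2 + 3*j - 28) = 1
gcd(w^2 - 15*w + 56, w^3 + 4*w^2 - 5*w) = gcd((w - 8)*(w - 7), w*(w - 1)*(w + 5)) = 1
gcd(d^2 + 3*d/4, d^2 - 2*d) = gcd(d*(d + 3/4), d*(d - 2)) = d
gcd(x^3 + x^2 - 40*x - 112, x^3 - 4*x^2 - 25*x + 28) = x^2 - 3*x - 28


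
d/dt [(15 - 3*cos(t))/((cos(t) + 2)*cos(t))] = 3*(-sin(t) + 10*sin(t)/cos(t)^2 + 10*tan(t))/(cos(t) + 2)^2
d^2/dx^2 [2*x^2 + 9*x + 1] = 4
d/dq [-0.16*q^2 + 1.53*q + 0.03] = 1.53 - 0.32*q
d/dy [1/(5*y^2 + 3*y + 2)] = (-10*y - 3)/(5*y^2 + 3*y + 2)^2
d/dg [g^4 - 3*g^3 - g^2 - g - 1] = 4*g^3 - 9*g^2 - 2*g - 1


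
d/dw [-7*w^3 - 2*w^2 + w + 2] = -21*w^2 - 4*w + 1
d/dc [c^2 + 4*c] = 2*c + 4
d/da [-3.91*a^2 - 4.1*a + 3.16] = -7.82*a - 4.1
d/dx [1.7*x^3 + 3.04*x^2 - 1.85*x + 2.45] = 5.1*x^2 + 6.08*x - 1.85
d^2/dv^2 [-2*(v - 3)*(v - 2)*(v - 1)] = 24 - 12*v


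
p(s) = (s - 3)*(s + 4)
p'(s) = 2*s + 1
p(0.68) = -10.86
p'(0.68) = 2.36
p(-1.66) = -10.90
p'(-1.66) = -2.32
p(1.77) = -7.10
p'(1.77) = 4.54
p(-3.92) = -0.55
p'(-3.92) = -6.84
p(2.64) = -2.39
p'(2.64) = 6.28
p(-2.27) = -9.12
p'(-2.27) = -3.54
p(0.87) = -10.37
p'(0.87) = 2.74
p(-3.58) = -2.76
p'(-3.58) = -6.16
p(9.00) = 78.00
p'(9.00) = 19.00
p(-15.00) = 198.00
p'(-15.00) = -29.00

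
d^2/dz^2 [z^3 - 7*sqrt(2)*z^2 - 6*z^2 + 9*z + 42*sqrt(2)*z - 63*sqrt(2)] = 6*z - 14*sqrt(2) - 12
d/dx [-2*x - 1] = -2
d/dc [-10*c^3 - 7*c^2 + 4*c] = -30*c^2 - 14*c + 4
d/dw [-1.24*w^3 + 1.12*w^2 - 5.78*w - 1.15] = -3.72*w^2 + 2.24*w - 5.78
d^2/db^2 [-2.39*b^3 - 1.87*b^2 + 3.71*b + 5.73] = -14.34*b - 3.74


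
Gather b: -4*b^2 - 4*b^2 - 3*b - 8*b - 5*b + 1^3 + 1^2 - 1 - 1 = -8*b^2 - 16*b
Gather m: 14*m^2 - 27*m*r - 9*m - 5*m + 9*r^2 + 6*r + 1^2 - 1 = 14*m^2 + m*(-27*r - 14) + 9*r^2 + 6*r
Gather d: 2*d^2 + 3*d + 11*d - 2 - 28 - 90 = 2*d^2 + 14*d - 120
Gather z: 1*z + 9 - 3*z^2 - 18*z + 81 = -3*z^2 - 17*z + 90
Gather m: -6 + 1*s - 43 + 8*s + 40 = 9*s - 9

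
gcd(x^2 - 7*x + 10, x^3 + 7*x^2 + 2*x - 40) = x - 2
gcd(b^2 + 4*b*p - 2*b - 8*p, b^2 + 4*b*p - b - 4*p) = b + 4*p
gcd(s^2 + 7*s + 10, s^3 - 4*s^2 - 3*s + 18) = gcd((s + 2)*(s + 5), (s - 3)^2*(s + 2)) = s + 2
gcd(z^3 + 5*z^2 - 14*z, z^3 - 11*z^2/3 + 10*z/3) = z^2 - 2*z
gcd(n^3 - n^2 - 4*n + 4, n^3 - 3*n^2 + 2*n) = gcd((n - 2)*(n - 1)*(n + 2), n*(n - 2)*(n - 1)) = n^2 - 3*n + 2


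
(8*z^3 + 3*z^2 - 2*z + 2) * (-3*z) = -24*z^4 - 9*z^3 + 6*z^2 - 6*z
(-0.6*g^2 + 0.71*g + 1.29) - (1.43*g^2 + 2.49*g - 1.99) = -2.03*g^2 - 1.78*g + 3.28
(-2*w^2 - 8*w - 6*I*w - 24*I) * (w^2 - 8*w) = -2*w^4 + 8*w^3 - 6*I*w^3 + 64*w^2 + 24*I*w^2 + 192*I*w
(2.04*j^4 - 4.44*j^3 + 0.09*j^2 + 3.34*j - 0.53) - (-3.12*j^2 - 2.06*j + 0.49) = 2.04*j^4 - 4.44*j^3 + 3.21*j^2 + 5.4*j - 1.02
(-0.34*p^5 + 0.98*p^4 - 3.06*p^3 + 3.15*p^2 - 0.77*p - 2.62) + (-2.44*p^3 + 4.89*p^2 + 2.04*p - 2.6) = -0.34*p^5 + 0.98*p^4 - 5.5*p^3 + 8.04*p^2 + 1.27*p - 5.22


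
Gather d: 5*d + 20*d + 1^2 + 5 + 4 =25*d + 10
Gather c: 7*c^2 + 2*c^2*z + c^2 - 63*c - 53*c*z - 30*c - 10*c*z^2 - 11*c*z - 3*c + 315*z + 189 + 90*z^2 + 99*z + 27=c^2*(2*z + 8) + c*(-10*z^2 - 64*z - 96) + 90*z^2 + 414*z + 216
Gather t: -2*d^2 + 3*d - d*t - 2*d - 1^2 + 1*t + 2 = -2*d^2 + d + t*(1 - d) + 1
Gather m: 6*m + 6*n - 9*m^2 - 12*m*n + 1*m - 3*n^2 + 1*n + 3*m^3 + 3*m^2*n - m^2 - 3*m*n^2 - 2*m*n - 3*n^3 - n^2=3*m^3 + m^2*(3*n - 10) + m*(-3*n^2 - 14*n + 7) - 3*n^3 - 4*n^2 + 7*n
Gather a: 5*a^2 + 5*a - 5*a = 5*a^2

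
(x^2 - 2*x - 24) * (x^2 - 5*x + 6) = x^4 - 7*x^3 - 8*x^2 + 108*x - 144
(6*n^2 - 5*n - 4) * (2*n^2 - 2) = 12*n^4 - 10*n^3 - 20*n^2 + 10*n + 8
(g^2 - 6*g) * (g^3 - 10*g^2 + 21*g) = g^5 - 16*g^4 + 81*g^3 - 126*g^2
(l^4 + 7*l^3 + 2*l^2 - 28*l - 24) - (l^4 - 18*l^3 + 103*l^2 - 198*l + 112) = 25*l^3 - 101*l^2 + 170*l - 136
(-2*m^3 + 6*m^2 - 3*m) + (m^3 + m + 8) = -m^3 + 6*m^2 - 2*m + 8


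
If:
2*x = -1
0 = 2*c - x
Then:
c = -1/4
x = -1/2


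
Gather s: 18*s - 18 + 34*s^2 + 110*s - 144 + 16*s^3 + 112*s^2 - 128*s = 16*s^3 + 146*s^2 - 162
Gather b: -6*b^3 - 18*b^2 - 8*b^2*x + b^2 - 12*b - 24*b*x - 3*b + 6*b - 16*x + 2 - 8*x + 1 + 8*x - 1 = -6*b^3 + b^2*(-8*x - 17) + b*(-24*x - 9) - 16*x + 2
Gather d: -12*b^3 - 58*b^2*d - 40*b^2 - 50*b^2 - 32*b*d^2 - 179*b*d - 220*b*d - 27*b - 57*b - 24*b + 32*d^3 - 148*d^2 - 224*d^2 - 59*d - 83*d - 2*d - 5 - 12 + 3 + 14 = -12*b^3 - 90*b^2 - 108*b + 32*d^3 + d^2*(-32*b - 372) + d*(-58*b^2 - 399*b - 144)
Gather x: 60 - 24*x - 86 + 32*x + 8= 8*x - 18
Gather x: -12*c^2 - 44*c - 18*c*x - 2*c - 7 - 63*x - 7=-12*c^2 - 46*c + x*(-18*c - 63) - 14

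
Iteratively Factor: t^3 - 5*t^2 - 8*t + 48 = (t - 4)*(t^2 - t - 12) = (t - 4)*(t + 3)*(t - 4)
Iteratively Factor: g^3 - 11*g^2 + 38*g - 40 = (g - 2)*(g^2 - 9*g + 20) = (g - 5)*(g - 2)*(g - 4)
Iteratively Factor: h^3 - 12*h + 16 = (h + 4)*(h^2 - 4*h + 4) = (h - 2)*(h + 4)*(h - 2)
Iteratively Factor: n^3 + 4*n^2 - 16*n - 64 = (n - 4)*(n^2 + 8*n + 16) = (n - 4)*(n + 4)*(n + 4)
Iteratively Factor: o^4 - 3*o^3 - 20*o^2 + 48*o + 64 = (o + 1)*(o^3 - 4*o^2 - 16*o + 64) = (o + 1)*(o + 4)*(o^2 - 8*o + 16) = (o - 4)*(o + 1)*(o + 4)*(o - 4)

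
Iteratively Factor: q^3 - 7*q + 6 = (q + 3)*(q^2 - 3*q + 2) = (q - 2)*(q + 3)*(q - 1)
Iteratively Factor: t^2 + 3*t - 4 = (t - 1)*(t + 4)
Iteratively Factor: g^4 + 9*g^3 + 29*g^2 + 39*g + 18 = (g + 3)*(g^3 + 6*g^2 + 11*g + 6) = (g + 2)*(g + 3)*(g^2 + 4*g + 3) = (g + 1)*(g + 2)*(g + 3)*(g + 3)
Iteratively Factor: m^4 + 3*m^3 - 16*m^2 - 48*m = (m)*(m^3 + 3*m^2 - 16*m - 48) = m*(m + 3)*(m^2 - 16) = m*(m - 4)*(m + 3)*(m + 4)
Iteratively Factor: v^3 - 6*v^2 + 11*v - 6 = (v - 2)*(v^2 - 4*v + 3) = (v - 2)*(v - 1)*(v - 3)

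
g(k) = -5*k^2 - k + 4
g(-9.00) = -392.00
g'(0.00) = -1.00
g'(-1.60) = 15.00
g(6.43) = -209.15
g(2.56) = -31.33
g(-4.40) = -88.40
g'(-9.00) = 89.00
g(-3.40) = -50.40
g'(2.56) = -26.60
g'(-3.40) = 33.00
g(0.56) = 1.87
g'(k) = -10*k - 1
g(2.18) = -21.94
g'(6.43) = -65.30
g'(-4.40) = 43.00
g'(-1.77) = 16.70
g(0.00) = 4.00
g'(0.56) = -6.60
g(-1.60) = -7.20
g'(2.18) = -22.80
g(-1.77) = -9.89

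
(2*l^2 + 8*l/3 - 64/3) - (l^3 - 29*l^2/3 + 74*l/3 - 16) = -l^3 + 35*l^2/3 - 22*l - 16/3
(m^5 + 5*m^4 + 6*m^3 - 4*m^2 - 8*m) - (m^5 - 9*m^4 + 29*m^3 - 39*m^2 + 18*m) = 14*m^4 - 23*m^3 + 35*m^2 - 26*m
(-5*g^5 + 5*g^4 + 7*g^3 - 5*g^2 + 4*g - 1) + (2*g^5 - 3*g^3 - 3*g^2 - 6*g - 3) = -3*g^5 + 5*g^4 + 4*g^3 - 8*g^2 - 2*g - 4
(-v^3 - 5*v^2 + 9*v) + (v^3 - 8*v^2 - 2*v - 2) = -13*v^2 + 7*v - 2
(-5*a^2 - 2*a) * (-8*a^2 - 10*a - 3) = 40*a^4 + 66*a^3 + 35*a^2 + 6*a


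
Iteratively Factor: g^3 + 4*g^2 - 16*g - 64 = (g - 4)*(g^2 + 8*g + 16) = (g - 4)*(g + 4)*(g + 4)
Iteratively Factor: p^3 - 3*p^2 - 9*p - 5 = (p + 1)*(p^2 - 4*p - 5) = (p - 5)*(p + 1)*(p + 1)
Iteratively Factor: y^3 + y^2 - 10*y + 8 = (y - 2)*(y^2 + 3*y - 4) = (y - 2)*(y - 1)*(y + 4)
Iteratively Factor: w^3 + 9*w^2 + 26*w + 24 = (w + 3)*(w^2 + 6*w + 8) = (w + 2)*(w + 3)*(w + 4)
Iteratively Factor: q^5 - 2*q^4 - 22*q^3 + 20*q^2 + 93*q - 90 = (q - 5)*(q^4 + 3*q^3 - 7*q^2 - 15*q + 18) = (q - 5)*(q + 3)*(q^3 - 7*q + 6) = (q - 5)*(q - 1)*(q + 3)*(q^2 + q - 6) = (q - 5)*(q - 2)*(q - 1)*(q + 3)*(q + 3)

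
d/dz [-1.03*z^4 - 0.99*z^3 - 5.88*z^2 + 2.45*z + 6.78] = -4.12*z^3 - 2.97*z^2 - 11.76*z + 2.45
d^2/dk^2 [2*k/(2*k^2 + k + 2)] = 4*(k*(4*k + 1)^2 - (6*k + 1)*(2*k^2 + k + 2))/(2*k^2 + k + 2)^3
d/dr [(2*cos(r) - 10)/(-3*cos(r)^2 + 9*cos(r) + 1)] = 2*(-3*cos(r)^2 + 30*cos(r) - 46)*sin(r)/(3*sin(r)^2 + 9*cos(r) - 2)^2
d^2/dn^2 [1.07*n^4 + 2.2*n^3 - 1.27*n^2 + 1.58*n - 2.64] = 12.84*n^2 + 13.2*n - 2.54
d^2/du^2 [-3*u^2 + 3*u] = -6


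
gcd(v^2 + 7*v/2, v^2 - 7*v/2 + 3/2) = 1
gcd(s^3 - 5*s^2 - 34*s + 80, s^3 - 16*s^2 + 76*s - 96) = s^2 - 10*s + 16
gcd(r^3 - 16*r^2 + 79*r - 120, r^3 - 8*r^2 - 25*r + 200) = r^2 - 13*r + 40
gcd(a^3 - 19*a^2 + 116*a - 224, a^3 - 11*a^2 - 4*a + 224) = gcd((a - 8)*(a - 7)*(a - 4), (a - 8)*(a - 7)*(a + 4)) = a^2 - 15*a + 56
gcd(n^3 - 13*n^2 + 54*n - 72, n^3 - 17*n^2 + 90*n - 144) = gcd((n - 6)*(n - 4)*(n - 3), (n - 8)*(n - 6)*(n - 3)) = n^2 - 9*n + 18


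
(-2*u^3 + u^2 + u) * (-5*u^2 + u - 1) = 10*u^5 - 7*u^4 - 2*u^3 - u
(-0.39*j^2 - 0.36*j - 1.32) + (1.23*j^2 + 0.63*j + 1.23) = 0.84*j^2 + 0.27*j - 0.0900000000000001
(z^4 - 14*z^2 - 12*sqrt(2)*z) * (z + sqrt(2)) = z^5 + sqrt(2)*z^4 - 14*z^3 - 26*sqrt(2)*z^2 - 24*z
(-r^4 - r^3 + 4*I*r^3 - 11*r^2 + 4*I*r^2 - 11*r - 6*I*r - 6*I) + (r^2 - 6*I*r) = -r^4 - r^3 + 4*I*r^3 - 10*r^2 + 4*I*r^2 - 11*r - 12*I*r - 6*I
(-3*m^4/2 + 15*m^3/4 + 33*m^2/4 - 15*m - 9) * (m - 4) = -3*m^5/2 + 39*m^4/4 - 27*m^3/4 - 48*m^2 + 51*m + 36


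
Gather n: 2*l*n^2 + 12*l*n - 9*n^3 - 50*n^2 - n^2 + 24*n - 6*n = -9*n^3 + n^2*(2*l - 51) + n*(12*l + 18)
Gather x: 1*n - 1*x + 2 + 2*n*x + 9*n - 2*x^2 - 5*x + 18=10*n - 2*x^2 + x*(2*n - 6) + 20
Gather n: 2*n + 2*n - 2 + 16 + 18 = 4*n + 32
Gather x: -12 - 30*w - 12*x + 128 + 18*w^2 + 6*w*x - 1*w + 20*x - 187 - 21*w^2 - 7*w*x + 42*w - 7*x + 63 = -3*w^2 + 11*w + x*(1 - w) - 8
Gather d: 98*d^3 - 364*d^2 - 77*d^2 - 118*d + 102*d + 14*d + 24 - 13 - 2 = 98*d^3 - 441*d^2 - 2*d + 9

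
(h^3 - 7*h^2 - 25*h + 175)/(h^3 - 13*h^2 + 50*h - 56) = (h^2 - 25)/(h^2 - 6*h + 8)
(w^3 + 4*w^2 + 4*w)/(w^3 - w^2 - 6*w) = (w + 2)/(w - 3)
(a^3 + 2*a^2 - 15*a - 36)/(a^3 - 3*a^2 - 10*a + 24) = (a + 3)/(a - 2)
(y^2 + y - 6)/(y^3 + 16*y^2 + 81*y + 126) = (y - 2)/(y^2 + 13*y + 42)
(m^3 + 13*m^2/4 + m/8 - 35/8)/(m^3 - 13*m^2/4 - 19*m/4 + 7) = (m + 5/2)/(m - 4)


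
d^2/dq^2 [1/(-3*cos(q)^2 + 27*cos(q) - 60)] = (4*sin(q)^4/3 - sin(q)^2 + 285*cos(q)/4 - 9*cos(3*q)/4 - 41)/((cos(q) - 5)^3*(cos(q) - 4)^3)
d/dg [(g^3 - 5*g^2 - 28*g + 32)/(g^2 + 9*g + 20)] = (g^2 + 10*g - 53)/(g^2 + 10*g + 25)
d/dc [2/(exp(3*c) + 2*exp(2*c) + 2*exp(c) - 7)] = (-6*exp(2*c) - 8*exp(c) - 4)*exp(c)/(exp(3*c) + 2*exp(2*c) + 2*exp(c) - 7)^2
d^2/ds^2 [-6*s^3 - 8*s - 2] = -36*s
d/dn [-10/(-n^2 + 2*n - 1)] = 20*(1 - n)/(n^2 - 2*n + 1)^2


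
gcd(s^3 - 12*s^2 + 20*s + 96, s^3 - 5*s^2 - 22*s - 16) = s^2 - 6*s - 16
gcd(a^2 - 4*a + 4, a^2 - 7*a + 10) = a - 2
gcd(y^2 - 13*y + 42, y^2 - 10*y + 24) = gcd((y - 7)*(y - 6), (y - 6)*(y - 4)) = y - 6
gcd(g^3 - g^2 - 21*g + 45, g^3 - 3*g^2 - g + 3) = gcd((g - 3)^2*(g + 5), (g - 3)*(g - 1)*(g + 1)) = g - 3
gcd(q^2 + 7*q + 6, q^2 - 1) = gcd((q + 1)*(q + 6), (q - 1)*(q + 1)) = q + 1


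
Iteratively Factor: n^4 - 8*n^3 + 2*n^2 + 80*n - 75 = (n - 5)*(n^3 - 3*n^2 - 13*n + 15) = (n - 5)^2*(n^2 + 2*n - 3) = (n - 5)^2*(n + 3)*(n - 1)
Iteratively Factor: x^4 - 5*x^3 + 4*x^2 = (x)*(x^3 - 5*x^2 + 4*x) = x*(x - 4)*(x^2 - x) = x^2*(x - 4)*(x - 1)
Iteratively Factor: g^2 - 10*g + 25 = (g - 5)*(g - 5)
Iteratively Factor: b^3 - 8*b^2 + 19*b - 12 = (b - 3)*(b^2 - 5*b + 4) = (b - 3)*(b - 1)*(b - 4)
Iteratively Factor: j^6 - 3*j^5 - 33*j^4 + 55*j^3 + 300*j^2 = (j - 5)*(j^5 + 2*j^4 - 23*j^3 - 60*j^2) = j*(j - 5)*(j^4 + 2*j^3 - 23*j^2 - 60*j) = j*(j - 5)^2*(j^3 + 7*j^2 + 12*j) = j*(j - 5)^2*(j + 4)*(j^2 + 3*j) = j*(j - 5)^2*(j + 3)*(j + 4)*(j)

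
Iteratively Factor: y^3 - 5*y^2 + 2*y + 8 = (y + 1)*(y^2 - 6*y + 8) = (y - 4)*(y + 1)*(y - 2)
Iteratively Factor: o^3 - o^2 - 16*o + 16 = (o + 4)*(o^2 - 5*o + 4) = (o - 4)*(o + 4)*(o - 1)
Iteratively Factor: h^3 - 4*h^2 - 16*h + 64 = (h - 4)*(h^2 - 16) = (h - 4)*(h + 4)*(h - 4)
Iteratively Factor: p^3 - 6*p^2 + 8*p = (p)*(p^2 - 6*p + 8) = p*(p - 4)*(p - 2)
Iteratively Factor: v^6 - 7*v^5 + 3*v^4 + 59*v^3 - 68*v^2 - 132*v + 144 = (v + 2)*(v^5 - 9*v^4 + 21*v^3 + 17*v^2 - 102*v + 72) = (v - 3)*(v + 2)*(v^4 - 6*v^3 + 3*v^2 + 26*v - 24) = (v - 3)*(v + 2)^2*(v^3 - 8*v^2 + 19*v - 12) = (v - 3)*(v - 1)*(v + 2)^2*(v^2 - 7*v + 12) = (v - 3)^2*(v - 1)*(v + 2)^2*(v - 4)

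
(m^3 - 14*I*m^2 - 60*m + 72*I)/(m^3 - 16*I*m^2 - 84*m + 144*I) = (m - 2*I)/(m - 4*I)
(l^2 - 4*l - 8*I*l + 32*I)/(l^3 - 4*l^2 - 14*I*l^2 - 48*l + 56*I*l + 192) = 1/(l - 6*I)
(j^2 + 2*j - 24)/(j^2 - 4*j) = (j + 6)/j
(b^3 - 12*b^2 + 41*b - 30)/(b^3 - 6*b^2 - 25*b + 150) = (b - 1)/(b + 5)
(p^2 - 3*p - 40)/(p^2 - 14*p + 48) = (p + 5)/(p - 6)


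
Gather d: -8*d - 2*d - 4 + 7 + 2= 5 - 10*d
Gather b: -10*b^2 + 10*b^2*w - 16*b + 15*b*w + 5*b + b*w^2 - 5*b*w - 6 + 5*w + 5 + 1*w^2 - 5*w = b^2*(10*w - 10) + b*(w^2 + 10*w - 11) + w^2 - 1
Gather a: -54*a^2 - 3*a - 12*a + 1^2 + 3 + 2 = -54*a^2 - 15*a + 6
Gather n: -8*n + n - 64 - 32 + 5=-7*n - 91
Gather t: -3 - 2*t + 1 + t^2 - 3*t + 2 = t^2 - 5*t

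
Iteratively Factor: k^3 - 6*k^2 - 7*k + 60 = (k - 5)*(k^2 - k - 12) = (k - 5)*(k + 3)*(k - 4)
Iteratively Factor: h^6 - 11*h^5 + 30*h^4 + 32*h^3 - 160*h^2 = (h - 5)*(h^5 - 6*h^4 + 32*h^2) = (h - 5)*(h - 4)*(h^4 - 2*h^3 - 8*h^2) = h*(h - 5)*(h - 4)*(h^3 - 2*h^2 - 8*h) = h*(h - 5)*(h - 4)*(h + 2)*(h^2 - 4*h) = h*(h - 5)*(h - 4)^2*(h + 2)*(h)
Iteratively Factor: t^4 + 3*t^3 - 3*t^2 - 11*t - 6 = (t - 2)*(t^3 + 5*t^2 + 7*t + 3) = (t - 2)*(t + 1)*(t^2 + 4*t + 3) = (t - 2)*(t + 1)^2*(t + 3)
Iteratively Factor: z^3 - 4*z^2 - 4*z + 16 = (z - 4)*(z^2 - 4) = (z - 4)*(z + 2)*(z - 2)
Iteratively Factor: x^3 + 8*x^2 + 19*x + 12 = (x + 4)*(x^2 + 4*x + 3) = (x + 1)*(x + 4)*(x + 3)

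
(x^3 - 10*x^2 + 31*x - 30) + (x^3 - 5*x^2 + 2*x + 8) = 2*x^3 - 15*x^2 + 33*x - 22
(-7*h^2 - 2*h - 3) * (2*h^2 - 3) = -14*h^4 - 4*h^3 + 15*h^2 + 6*h + 9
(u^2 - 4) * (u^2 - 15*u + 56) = u^4 - 15*u^3 + 52*u^2 + 60*u - 224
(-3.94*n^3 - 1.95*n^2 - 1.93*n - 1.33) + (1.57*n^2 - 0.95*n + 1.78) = -3.94*n^3 - 0.38*n^2 - 2.88*n + 0.45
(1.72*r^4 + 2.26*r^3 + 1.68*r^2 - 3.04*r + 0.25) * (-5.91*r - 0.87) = -10.1652*r^5 - 14.853*r^4 - 11.895*r^3 + 16.5048*r^2 + 1.1673*r - 0.2175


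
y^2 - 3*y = y*(y - 3)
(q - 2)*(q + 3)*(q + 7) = q^3 + 8*q^2 + q - 42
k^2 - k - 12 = (k - 4)*(k + 3)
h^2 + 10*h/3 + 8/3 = (h + 4/3)*(h + 2)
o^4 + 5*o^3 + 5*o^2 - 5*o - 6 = (o - 1)*(o + 1)*(o + 2)*(o + 3)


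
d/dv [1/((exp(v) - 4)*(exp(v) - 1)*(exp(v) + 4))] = -((exp(v) - 4)*(exp(v) - 1) + (exp(v) - 4)*(exp(v) + 4) + (exp(v) - 1)*(exp(v) + 4))/(4*(exp(v) - 4)^2*(exp(v) + 4)^2*sinh(v/2)^2)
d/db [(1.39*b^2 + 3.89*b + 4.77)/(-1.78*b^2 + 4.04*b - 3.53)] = (12.5398*b^2 + 7.1678*b - 33.0025)/(3.1684*b^4 - 14.3824*b^3 + 28.8884*b^2 - 28.5224*b + 12.4609)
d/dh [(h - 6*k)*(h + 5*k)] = 2*h - k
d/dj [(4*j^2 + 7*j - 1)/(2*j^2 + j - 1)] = 2*(-5*j^2 - 2*j - 3)/(4*j^4 + 4*j^3 - 3*j^2 - 2*j + 1)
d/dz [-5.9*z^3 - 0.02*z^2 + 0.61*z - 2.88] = -17.7*z^2 - 0.04*z + 0.61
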